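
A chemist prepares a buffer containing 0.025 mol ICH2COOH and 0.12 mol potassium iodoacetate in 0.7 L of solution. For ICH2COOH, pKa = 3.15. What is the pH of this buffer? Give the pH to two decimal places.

pH = 3.83

Using pH = pKa + log([base]/[acid]) with [base]/[acid] = 0.12/0.025:
pH = 3.15 + (+0.681) = 3.83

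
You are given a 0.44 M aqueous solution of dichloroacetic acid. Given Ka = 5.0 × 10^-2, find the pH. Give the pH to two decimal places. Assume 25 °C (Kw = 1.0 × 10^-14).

pH = 0.90

Cl2CHCOOH ⇌ Cl2CHCOO- + H+
Let x = [H+] at equilibrium. Ka = x²/(0.44 − x).
The 5% rule fails; solving x² + Ka·x − Ka·C₀ = 0 exactly:
x = (−Ka + √(Ka² + 4·Ka·C₀))/2 = 1.25 × 10^-1 M
pH = −log(1.25 × 10^-1) = 0.90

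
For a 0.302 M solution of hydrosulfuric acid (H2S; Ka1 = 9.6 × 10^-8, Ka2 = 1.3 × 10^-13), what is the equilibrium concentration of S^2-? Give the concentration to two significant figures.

1.3 × 10^-13 M

First ionization gives [H+] ≈ [HS-] = 1.70 × 10^-4 M.
Second step: Ka2 = [H+][S^2-]/[HS-] ≈ [S^2-] (since [H+] ≈ [HS-]).
So [S^2-] ≈ Ka2.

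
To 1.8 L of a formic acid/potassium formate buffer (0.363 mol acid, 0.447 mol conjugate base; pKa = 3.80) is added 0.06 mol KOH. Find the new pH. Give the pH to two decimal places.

After neutralization: n(HCOOH) = 0.303 mol, n(HCOO-) = 0.507 mol.
Henderson–Hasselbalch with mole ratio 0.507/0.303: pH = 3.80 + (+0.224)

pH = 4.02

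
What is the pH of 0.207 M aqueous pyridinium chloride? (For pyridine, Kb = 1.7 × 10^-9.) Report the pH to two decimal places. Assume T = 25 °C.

C5H5NH+ is the conjugate acid of the weak base C5H5N.
Ka = Kw/Kb = 1.0×10^-14 / 1.7 × 10^-9 = 5.88 × 10^-6
Let x = [H+] at equilibrium. Ka = x²/(0.207 − x).
Since Ka ≪ C₀, x ≈ √(Ka·C₀) = 1.10 × 10^-3 M.
(x/C₀ = 0.53% < 5%, so the approximation holds.)
pH = −log(1.10 × 10^-3) = 2.96

pH = 2.96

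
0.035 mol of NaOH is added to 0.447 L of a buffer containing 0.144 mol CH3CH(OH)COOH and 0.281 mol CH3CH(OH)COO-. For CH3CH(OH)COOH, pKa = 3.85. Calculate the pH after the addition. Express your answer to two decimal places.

OH- converts CH3CH(OH)COOH to CH3CH(OH)COO-: CH3CH(OH)COOH → 0.109 mol, CH3CH(OH)COO- → 0.316 mol.
pH = pKa + log([A⁻]/[HA]) = 3.85 + log(0.316/0.109) = 3.85 +0.462

pH = 4.31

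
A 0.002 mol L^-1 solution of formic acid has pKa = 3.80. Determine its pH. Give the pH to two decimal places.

HCOOH ⇌ HCOO- + H+
Ka = 10^(−3.80) = 1.58 × 10^-4
Let x = [H+] at equilibrium. Ka = x²/(0.002 − x).
The 5% rule fails; solving x² + Ka·x − Ka·C₀ = 0 exactly:
x = (−Ka + √(Ka² + 4·Ka·C₀))/2 = 4.89 × 10^-4 M
pH = −log(4.89 × 10^-4) = 3.31

pH = 3.31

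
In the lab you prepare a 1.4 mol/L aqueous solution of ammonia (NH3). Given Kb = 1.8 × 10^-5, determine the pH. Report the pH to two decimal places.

pH = 11.70

NH3 + H2O ⇌ NH4+ + OH-
Kb = [OH-]²/(1.4 − [OH-]) = 1.8 × 10^-5
Neglecting [OH-] in the denominator: [OH-] = √(1.8 × 10^-5 × 1.4) = 5.02 × 10^-3 M
pOH = −log(5.02 × 10^-3) = 2.30; pH = 14.00 − 2.30 = 11.70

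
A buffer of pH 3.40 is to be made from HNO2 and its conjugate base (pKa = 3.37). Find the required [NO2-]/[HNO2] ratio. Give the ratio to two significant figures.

ratio = 1.1

pH = pKa + log(r) ⇒ log(r) = 3.40 − 3.37 = +0.03
r = [NO2-]/[HNO2] = 10^(+0.03) = 1.07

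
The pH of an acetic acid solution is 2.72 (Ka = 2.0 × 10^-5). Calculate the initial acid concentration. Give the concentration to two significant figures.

[H+] = 10^(-2.72) = 1.91 × 10^-3 M = x
Ka = x²/(C₀ − x) ⇒ C₀ = x + x²/Ka
C₀ = 1.91 × 10^-3 + (1.91 × 10^-3)²/(2.0 × 10^-5) = 1.84 × 10^-1 M

C₀ = 1.8 × 10^-1 M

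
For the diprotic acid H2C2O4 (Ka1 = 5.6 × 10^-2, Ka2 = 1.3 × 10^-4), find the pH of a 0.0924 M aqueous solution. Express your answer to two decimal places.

Ka1 ≫ Ka2, so treat the first dissociation as the only significant source of H+.
Ka1 = x²/(0.0924 − x) = 5.6 × 10^-2
Solving the quadratic: x = (−Ka1 + √(Ka1² + 4·Ka1·C₀))/2 = 4.92 × 10^-2 M
pH = −log(4.92 × 10^-2) = 1.31

pH = 1.31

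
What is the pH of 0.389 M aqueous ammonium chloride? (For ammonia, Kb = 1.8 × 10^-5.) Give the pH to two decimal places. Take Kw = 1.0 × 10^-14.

pH = 4.83

NH4+ is the conjugate acid of the weak base NH3.
Ka = Kw/Kb = 1.0×10^-14 / 1.8 × 10^-5 = 5.56 × 10^-10
Ka = [H+]²/(0.389 − [H+]) = 5.56 × 10^-10
Since Ka ≪ C₀, [H+] ≈ √(Ka·C₀) = 1.47 × 10^-5 M.
pH = −log[H+] = −log(1.47 × 10^-5) = 4.83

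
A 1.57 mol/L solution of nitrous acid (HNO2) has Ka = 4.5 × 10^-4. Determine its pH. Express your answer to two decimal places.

HNO2 ⇌ NO2- + H+
Ka = x²/(1.57 − x) = 4.5 × 10^-4
Since Ka ≪ C₀, x ≈ √(Ka·C₀) = 2.66 × 10^-2 M.
pH = −log[H+] = −log(2.66 × 10^-2) = 1.58

pH = 1.58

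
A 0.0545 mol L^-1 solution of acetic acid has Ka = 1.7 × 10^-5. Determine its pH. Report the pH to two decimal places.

pH = 3.02

CH3COOH ⇌ CH3COO- + H+
Let x = [H+] at equilibrium. Ka = x²/(0.0545 − x).
Assume x ≪ 0.0545: x ≈ √(1.7 × 10^-5 × 0.0545) = 9.63 × 10^-4 M
pH = −log(9.63 × 10^-4) = 3.02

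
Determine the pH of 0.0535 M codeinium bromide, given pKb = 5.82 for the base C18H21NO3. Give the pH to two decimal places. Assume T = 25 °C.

C18H22NO3+ is the conjugate acid of the weak base C18H21NO3.
Kb = 10^(−5.82) = 1.51 × 10^-6
Ka = Kw/Kb = 1.0×10^-14 / 1.51 × 10^-6 = 6.62 × 10^-9
From the ICE table, Ka = [H+]²/(0.0535 − [H+]) = 6.62 × 10^-9.
Assume [H+] ≪ 0.0535: [H+] ≈ √(6.62 × 10^-9 × 0.0535) = 1.88 × 10^-5 M
Check: 0.035% ionized — well under 5%, approximation valid.
pH = −log(1.88 × 10^-5) = 4.73

pH = 4.73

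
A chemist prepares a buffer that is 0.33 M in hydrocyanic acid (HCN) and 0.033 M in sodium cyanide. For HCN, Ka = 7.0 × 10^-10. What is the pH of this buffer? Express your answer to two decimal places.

pKa = −log(7.0 × 10^-10) = 9.155
pH = pKa + log([A⁻]/[HA]) = 9.155 + log(0.033/0.33)
pH = 9.155 + (-1.000) = 8.15

pH = 8.15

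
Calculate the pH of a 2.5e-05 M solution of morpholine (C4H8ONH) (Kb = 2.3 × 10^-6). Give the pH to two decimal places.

pH = 8.81

C4H8ONH + H2O ⇌ C4H8ONH2+ + OH-
From the ICE table, Kb = x²/(2.5e-05 − x) = 2.3 × 10^-6.
Here C₀/Kb ≈ 10.9, so the small-x approximation fails. Use the quadratic:
x = (−Kb + √(Kb² + 4·Kb·C₀))/2 = 6.52 × 10^-6 M
pOH = −log(6.52 × 10^-6) = 5.19; pH = 14.00 − 5.19 = 8.81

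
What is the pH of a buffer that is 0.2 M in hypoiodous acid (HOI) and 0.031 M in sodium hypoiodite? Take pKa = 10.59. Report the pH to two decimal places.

pH = 9.78

Henderson–Hasselbalch: pH = pKa + log([OI-]/[HOI]) = 10.59 + log(0.031/0.2)
pH = 10.59 + (-0.810) = 9.78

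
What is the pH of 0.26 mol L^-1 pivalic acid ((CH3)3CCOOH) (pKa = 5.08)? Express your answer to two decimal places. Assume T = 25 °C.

pH = 2.83

(CH3)3CCOOH ⇌ (CH3)3CCOO- + H+
Ka = 10^(−5.08) = 8.32 × 10^-6
From the ICE table, Ka = [H+]²/(0.26 − [H+]) = 8.32 × 10^-6.
Assume [H+] ≪ 0.26: [H+] ≈ √(8.32 × 10^-6 × 0.26) = 1.47 × 10^-3 M
Check: 0.57% ionized — well under 5%, approximation valid.
pH = −log[H+] = −log(1.47 × 10^-3) = 2.83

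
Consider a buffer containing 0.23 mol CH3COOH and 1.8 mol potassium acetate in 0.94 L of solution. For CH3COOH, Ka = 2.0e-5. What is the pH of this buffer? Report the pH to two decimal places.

pH = 5.59

pKa = −log(2.0 × 10^-5) = 4.699
pH = pKa + log([A⁻]/[HA]) = 4.699 + log(1.8/0.23)
pH = 4.699 + (+0.894) = 5.59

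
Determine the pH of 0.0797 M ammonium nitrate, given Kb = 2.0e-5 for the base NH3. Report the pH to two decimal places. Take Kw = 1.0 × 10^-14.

pH = 5.20

NH4+ is the conjugate acid of the weak base NH3.
Ka = Kw/Kb = 1.0×10^-14 / 2.0 × 10^-5 = 5.00 × 10^-10
Ka = x²/(0.0797 − x) = 5.00 × 10^-10
Assume x ≪ 0.0797: x ≈ √(5.00 × 10^-10 × 0.0797) = 6.31 × 10^-6 M
(x/C₀ = 0.0079% < 5%, so the approximation holds.)
pH = −log[H+] = −log(6.31 × 10^-6) = 5.20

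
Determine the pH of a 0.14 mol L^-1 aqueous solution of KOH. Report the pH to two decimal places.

KOH is a strong base; [OH-] = 0.14 M.
pOH = -log(0.14) = 0.85
pH = 14.00 - 0.85 = 13.15

pH = 13.15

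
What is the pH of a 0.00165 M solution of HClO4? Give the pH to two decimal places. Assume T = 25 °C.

HClO4 is a strong acid and dissociates completely, so [H+] = 0.00165 M.
pH = -log(0.00165) = 2.78

pH = 2.78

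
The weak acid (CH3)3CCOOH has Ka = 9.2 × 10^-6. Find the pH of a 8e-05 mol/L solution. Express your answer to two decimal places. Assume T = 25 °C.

(CH3)3CCOOH ⇌ (CH3)3CCOO- + H+
From the ICE table, Ka = x²/(8e-05 − x) = 9.2 × 10^-6.
The 5% rule fails; solving x² + Ka·x − Ka·C₀ = 0 exactly:
x = (−Ka + √(Ka² + 4·Ka·C₀))/2 = 2.29 × 10^-5 M
pH = −log(2.29 × 10^-5) = 4.64

pH = 4.64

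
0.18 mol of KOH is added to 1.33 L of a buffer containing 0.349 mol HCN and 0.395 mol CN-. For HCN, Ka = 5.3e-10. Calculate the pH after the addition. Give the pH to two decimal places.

pH = 9.81

OH- converts HCN to CN-: HCN → 0.169 mol, CN- → 0.575 mol.
pKa = −log(5.3 × 10^-10) = 9.276
pH = pKa + log([A⁻]/[HA]) = 9.276 + log(0.575/0.169) = 9.276 +0.532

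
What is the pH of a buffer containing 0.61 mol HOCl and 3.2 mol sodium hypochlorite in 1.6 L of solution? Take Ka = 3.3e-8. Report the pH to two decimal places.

pKa = −log(3.3 × 10^-8) = 7.481
Using pH = pKa + log([base]/[acid]) with [base]/[acid] = 3.2/0.61:
pH = 7.481 + (+0.720) = 8.20

pH = 8.20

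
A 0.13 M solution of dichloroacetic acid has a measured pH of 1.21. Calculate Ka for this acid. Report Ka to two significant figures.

[H+] = 10^(-1.21) = 6.17 × 10^-2 M
At equilibrium [HA] = 0.13 − 6.17 × 10^-2 = 6.83 × 10^-2 M
Ka = [H+][A-]/[HA] = (6.17 × 10^-2)² / 6.83 × 10^-2 = 5.6 × 10^-2

Ka = 5.6 × 10^-2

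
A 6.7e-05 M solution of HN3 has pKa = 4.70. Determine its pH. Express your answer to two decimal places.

pH = 4.55

HN3 ⇌ N3- + H+
Ka = 10^(−4.70) = 2.00 × 10^-5
Ka = [H+]²/(6.7e-05 − [H+]) = 2.00 × 10^-5
[H+] is not negligible relative to C₀; solve [H+]² + 2e-05·[H+] − 1.34e-09 = 0.
[H+] = [−2e-05 + √(2e-05² + 5.36e-09)]/2 = 2.79 × 10^-5 M
pH = −log[H+] = −log(2.79 × 10^-5) = 4.55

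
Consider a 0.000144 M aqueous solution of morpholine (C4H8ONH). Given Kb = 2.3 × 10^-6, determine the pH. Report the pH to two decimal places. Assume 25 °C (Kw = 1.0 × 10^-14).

pH = 9.23

C4H8ONH + H2O ⇌ C4H8ONH2+ + OH-
Kb = [OH-]²/(0.000144 − [OH-]) = 2.3 × 10^-6
Here C₀/Kb ≈ 62.6, so the small-[OH-] approximation fails. Use the quadratic:
[OH-] = [−2.3e-06 + √(2.3e-06² + 1.32e-09)]/2 = 1.71 × 10^-5 M
pOH = −log(1.71 × 10^-5) = 4.77; pH = 14.00 − 4.77 = 9.23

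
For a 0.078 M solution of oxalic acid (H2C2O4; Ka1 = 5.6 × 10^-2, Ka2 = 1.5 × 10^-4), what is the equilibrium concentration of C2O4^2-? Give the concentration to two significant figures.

First ionization gives [H+] ≈ [HC2O4-] = 4.38 × 10^-2 M.
Second step: Ka2 = [H+][C2O4^2-]/[HC2O4-] ≈ [C2O4^2-] (since [H+] ≈ [HC2O4-]).
So [C2O4^2-] ≈ Ka2.

1.5 × 10^-4 M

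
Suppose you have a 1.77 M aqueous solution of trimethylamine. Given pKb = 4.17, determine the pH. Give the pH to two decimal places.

(CH3)3N + H2O ⇌ (CH3)3NH+ + OH-
Kb = 10^(−4.17) = 6.76 × 10^-5
Kb = x²/(1.77 − x) = 6.76 × 10^-5
Assume x ≪ 1.77: x ≈ √(6.76 × 10^-5 × 1.77) = 1.09 × 10^-2 M
Check: 0.62% ionized — well under 5%, approximation valid.
pOH = −log(1.09 × 10^-2) = 1.96; pH = 14.00 − 1.96 = 12.04

pH = 12.04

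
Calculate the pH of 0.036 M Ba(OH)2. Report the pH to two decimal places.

pH = 12.86

Ba(OH)2 is a strong base (each formula unit releases 2 OH-); [OH-] = 0.072 M.
pOH = -log(0.072) = 1.14
pH = 14.00 - 1.14 = 12.86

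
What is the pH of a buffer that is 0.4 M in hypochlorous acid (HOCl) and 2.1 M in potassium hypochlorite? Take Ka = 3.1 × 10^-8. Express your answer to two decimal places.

pH = 8.23

pKa = −log(3.1 × 10^-8) = 7.509
pH = pKa + log([A⁻]/[HA]) = 7.509 + log(2.1/0.4)
pH = 7.509 + (+0.720) = 8.23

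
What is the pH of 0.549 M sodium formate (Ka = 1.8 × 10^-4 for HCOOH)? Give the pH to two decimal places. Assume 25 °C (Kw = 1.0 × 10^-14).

HCOO- is the conjugate base of the weak acid HCOOH.
Kb = Kw/Ka = 1.0×10^-14 / 1.8 × 10^-4 = 5.56 × 10^-11
From the ICE table, Kb = [OH-]²/(0.549 − [OH-]) = 5.56 × 10^-11.
Since Kb ≪ C₀, [OH-] ≈ √(Kb·C₀) = 5.52 × 10^-6 M.
pOH = 5.26, so pH = 14.00 − pOH = 8.74

pH = 8.74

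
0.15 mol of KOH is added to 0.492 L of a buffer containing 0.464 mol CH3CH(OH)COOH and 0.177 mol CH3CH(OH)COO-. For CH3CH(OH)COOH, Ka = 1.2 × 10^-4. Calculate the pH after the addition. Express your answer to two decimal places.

pH = 3.94

After neutralization: n(CH3CH(OH)COOH) = 0.314 mol, n(CH3CH(OH)COO-) = 0.327 mol.
pKa = −log(1.2 × 10^-4) = 3.921
Henderson–Hasselbalch with mole ratio 0.327/0.314: pH = 3.921 + (+0.018)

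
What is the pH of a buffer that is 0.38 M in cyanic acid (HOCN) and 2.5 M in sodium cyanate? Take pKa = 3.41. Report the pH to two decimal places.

pH = 4.23

Henderson–Hasselbalch: pH = pKa + log([OCN-]/[HOCN]) = 3.41 + log(2.5/0.38)
pH = 3.41 + (+0.818) = 4.23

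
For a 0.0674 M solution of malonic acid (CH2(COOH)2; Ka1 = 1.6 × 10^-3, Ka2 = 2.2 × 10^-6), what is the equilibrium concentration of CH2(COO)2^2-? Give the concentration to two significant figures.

2.2 × 10^-6 M

First ionization gives [H+] ≈ [CH2(COOH)COO-] = 9.62 × 10^-3 M.
Second step: Ka2 = [H+][CH2(COO)2^2-]/[CH2(COOH)COO-] ≈ [CH2(COO)2^2-] (since [H+] ≈ [CH2(COOH)COO-]).
So [CH2(COO)2^2-] ≈ Ka2.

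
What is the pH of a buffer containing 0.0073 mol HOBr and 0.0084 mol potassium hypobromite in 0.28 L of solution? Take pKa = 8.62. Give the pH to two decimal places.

Using pH = pKa + log([base]/[acid]) with [base]/[acid] = 0.0084/0.0073:
pH = 8.62 + (+0.061) = 8.68

pH = 8.68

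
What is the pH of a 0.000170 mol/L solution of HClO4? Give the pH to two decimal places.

pH = 3.77

HClO4 is a strong acid and dissociates completely, so [H+] = 0.000170 M.
pH = -log(0.00017) = 3.77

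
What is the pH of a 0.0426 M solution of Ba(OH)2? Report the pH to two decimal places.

Ba(OH)2 is a strong base (each formula unit releases 2 OH-); [OH-] = 0.0852 M.
pOH = -log(0.0852) = 1.07
pH = 14.00 - 1.07 = 12.93

pH = 12.93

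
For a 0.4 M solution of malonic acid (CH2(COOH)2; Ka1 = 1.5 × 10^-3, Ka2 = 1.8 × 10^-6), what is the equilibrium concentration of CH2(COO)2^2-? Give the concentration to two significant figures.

1.8 × 10^-6 M

First ionization gives [H+] ≈ [CH2(COOH)COO-] = 2.38 × 10^-2 M.
Second step: Ka2 = [H+][CH2(COO)2^2-]/[CH2(COOH)COO-] ≈ [CH2(COO)2^2-] (since [H+] ≈ [CH2(COOH)COO-]).
So [CH2(COO)2^2-] ≈ Ka2.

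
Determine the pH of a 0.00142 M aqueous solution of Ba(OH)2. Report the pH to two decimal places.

Ba(OH)2 is a strong base (each formula unit releases 2 OH-); [OH-] = 0.00284 M.
pOH = -log(0.00284) = 2.55
pH = 14.00 - 2.55 = 11.45

pH = 11.45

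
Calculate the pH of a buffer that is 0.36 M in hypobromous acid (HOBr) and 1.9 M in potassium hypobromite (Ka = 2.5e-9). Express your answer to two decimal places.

pH = 9.32

pKa = −log(2.5 × 10^-9) = 8.602
Using pH = pKa + log([base]/[acid]) with [base]/[acid] = 1.9/0.36:
pH = 8.602 + (+0.722) = 9.32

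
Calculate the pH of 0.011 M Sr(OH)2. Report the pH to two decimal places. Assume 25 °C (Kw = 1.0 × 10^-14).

Sr(OH)2 is a strong base (each formula unit releases 2 OH-); [OH-] = 0.022 M.
pOH = -log(0.022) = 1.66
pH = 14.00 - 1.66 = 12.34

pH = 12.34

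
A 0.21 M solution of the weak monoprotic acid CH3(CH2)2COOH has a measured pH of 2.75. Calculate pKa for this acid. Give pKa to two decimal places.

[H+] = 10^(-2.75) = 1.78 × 10^-3 M
At equilibrium [HA] = 0.21 − 1.78 × 10^-3 = 2.08 × 10^-1 M
Ka = [H+][A-]/[HA] = (1.78 × 10^-3)² / 2.08 × 10^-1 = 1.52 × 10^-5
pKa = -log(1.52 × 10^-5) = 4.82

pKa = 4.82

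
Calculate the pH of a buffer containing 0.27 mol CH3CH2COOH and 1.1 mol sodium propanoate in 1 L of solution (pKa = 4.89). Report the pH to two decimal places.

Using pH = pKa + log([base]/[acid]) with [base]/[acid] = 1.1/0.27:
pH = 4.89 + (+0.610) = 5.50

pH = 5.50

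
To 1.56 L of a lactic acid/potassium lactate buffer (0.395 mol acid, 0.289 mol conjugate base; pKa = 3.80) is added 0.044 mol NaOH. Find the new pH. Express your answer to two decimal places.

pH = 3.78

OH- converts CH3CH(OH)COOH to CH3CH(OH)COO-: CH3CH(OH)COOH → 0.351 mol, CH3CH(OH)COO- → 0.333 mol.
pH = pKa + log([A⁻]/[HA]) = 3.80 + log(0.333/0.351) = 3.80 -0.023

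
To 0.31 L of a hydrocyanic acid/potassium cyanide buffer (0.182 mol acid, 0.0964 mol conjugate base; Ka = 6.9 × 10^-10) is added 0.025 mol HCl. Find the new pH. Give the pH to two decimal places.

pH = 8.70

After neutralization: n(HCN) = 0.207 mol, n(CN-) = 0.0714 mol.
pKa = −log(6.9 × 10^-10) = 9.161
Henderson–Hasselbalch with mole ratio 0.0714/0.207: pH = 9.161 + (-0.462)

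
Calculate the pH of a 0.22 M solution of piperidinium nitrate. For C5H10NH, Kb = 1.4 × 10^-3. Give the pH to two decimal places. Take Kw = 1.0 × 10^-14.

pH = 5.90

C5H10NH2+ is the conjugate acid of the weak base C5H10NH.
Ka = Kw/Kb = 1.0×10^-14 / 1.4 × 10^-3 = 7.14 × 10^-12
Ka = [H+]²/(0.22 − [H+]) = 7.14 × 10^-12
Since Ka ≪ C₀, [H+] ≈ √(Ka·C₀) = 1.25 × 10^-6 M.
pH = −log[H+] = −log(1.25 × 10^-6) = 5.90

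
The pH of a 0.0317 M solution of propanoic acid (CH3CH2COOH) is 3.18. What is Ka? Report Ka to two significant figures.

[H+] = 10^(-3.18) = 6.61 × 10^-4 M
At equilibrium [HA] = 0.0317 − 6.61 × 10^-4 = 3.10 × 10^-2 M
Ka = [H+][A-]/[HA] = (6.61 × 10^-4)² / 3.10 × 10^-2 = 1.4 × 10^-5

Ka = 1.4 × 10^-5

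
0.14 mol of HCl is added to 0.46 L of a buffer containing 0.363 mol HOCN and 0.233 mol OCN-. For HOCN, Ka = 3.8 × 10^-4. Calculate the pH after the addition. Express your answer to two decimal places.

pH = 2.69

After neutralization: n(HOCN) = 0.503 mol, n(OCN-) = 0.093 mol.
pKa = −log(3.8 × 10^-4) = 3.420
pH = pKa + log(n_OCN-/n_HOCN) = 3.420 + log(0.093/0.503) = 3.420 + (-0.733)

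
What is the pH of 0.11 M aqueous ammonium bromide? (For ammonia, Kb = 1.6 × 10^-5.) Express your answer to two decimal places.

NH4+ is the conjugate acid of the weak base NH3.
Ka = Kw/Kb = 1.0×10^-14 / 1.6 × 10^-5 = 6.25 × 10^-10
Let x = [H+] at equilibrium. Ka = x²/(0.11 − x).
Neglecting x in the denominator: x = √(6.25 × 10^-10 × 0.11) = 8.29 × 10^-6 M
(x/C₀ = 0.0075% < 5%, so the approximation holds.)
pH = −log(8.29 × 10^-6) = 5.08

pH = 5.08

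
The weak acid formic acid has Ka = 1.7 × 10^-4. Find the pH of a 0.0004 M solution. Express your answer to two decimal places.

pH = 3.72

HCOOH ⇌ HCOO- + H+
From the ICE table, Ka = x²/(0.0004 − x) = 1.7 × 10^-4.
The 5% rule fails; solving x² + Ka·x − Ka·C₀ = 0 exactly:
x = (−Ka + √(Ka² + 4·Ka·C₀))/2 = 1.89 × 10^-4 M
pH = −log(1.89 × 10^-4) = 3.72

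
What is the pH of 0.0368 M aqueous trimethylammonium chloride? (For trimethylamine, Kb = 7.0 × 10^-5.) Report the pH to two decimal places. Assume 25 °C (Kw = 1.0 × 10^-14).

pH = 5.64

(CH3)3NH+ is the conjugate acid of the weak base (CH3)3N.
Ka = Kw/Kb = 1.0×10^-14 / 7.0 × 10^-5 = 1.43 × 10^-10
From the ICE table, Ka = x²/(0.0368 − x) = 1.43 × 10^-10.
Assume x ≪ 0.0368: x ≈ √(1.43 × 10^-10 × 0.0368) = 2.29 × 10^-6 M
Check: 0.0062% ionized — well under 5%, approximation valid.
pH = −log(2.29 × 10^-6) = 5.64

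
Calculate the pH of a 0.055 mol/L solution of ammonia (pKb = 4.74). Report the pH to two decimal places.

pH = 11.00

NH3 + H2O ⇌ NH4+ + OH-
Kb = 10^(−4.74) = 1.82 × 10^-5
Let x = [OH-] at equilibrium. Kb = x²/(0.055 − x).
Since Kb ≪ C₀, x ≈ √(Kb·C₀) = 1.00 × 10^-3 M.
pOH = −log(1.00 × 10^-3) = 3.00; pH = 14.00 − 3.00 = 11.00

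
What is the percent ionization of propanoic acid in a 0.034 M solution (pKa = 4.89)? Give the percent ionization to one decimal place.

CH3CH2COOH ⇌ CH3CH2COO- + H+; let x = [H+] at equilibrium.
Ka = 10^(−4.89) = 1.29 × 10^-5
x ≈ √(Ka·C₀) = √(1.29 × 10^-5 × 0.034) = 6.62 × 10^-4 M
% ionization = x/C₀ × 100% = 6.62 × 10^-4/0.034 × 100% = 1.9%

1.9%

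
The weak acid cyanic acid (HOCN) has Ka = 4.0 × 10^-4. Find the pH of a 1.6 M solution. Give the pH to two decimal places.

HOCN ⇌ OCN- + H+
Ka = [H+]²/(1.6 − [H+]) = 4.0 × 10^-4
Neglecting [H+] in the denominator: [H+] = √(4.0 × 10^-4 × 1.6) = 2.53 × 10^-2 M
([H+]/C₀ = 1.6% < 5%, so the approximation holds.)
pH = −log[H+] = −log(2.53 × 10^-2) = 1.60

pH = 1.60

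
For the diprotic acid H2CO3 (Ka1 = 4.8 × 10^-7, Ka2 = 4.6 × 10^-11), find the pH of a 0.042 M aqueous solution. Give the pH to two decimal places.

pH = 3.85

Since Ka1 ≫ Ka2, the first ionization dominates [H+].
Ka1 = x²/(0.042 − x) = 4.8 × 10^-7
x ≈ √(4.8 × 10^-7 × 0.042) = 1.42 × 10^-4 M
pH = −log(1.42 × 10^-4) = 3.85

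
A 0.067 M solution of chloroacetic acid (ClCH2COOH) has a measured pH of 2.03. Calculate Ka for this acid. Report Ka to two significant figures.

[H+] = 10^(-2.03) = 9.33 × 10^-3 M
At equilibrium [HA] = 0.067 − 9.33 × 10^-3 = 5.77 × 10^-2 M
Ka = [H+][A-]/[HA] = (9.33 × 10^-3)² / 5.77 × 10^-2 = 1.5 × 10^-3

Ka = 1.5 × 10^-3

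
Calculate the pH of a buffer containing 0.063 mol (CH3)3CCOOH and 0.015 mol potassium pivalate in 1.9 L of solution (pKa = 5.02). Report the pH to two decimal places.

Henderson–Hasselbalch: pH = pKa + log([(CH3)3CCOO-]/[(CH3)3CCOOH]) = 5.02 + log(0.015/0.063)
pH = 5.02 + (-0.623) = 4.40

pH = 4.40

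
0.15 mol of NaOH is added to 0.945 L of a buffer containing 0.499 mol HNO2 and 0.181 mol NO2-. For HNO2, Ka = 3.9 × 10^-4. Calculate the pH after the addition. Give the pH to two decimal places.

pH = 3.39

After neutralization: n(HNO2) = 0.349 mol, n(NO2-) = 0.331 mol.
pKa = −log(3.9 × 10^-4) = 3.409
pH = pKa + log(n_NO2-/n_HNO2) = 3.409 + log(0.331/0.349) = 3.409 + (-0.023)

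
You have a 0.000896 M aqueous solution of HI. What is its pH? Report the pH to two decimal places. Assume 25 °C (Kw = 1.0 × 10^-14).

HI is a strong acid and dissociates completely, so [H+] = 0.000896 M.
pH = -log(0.000896) = 3.05

pH = 3.05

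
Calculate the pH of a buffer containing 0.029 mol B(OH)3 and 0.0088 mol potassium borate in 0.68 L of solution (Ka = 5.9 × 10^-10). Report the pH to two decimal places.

pH = 8.71

pKa = −log(5.9 × 10^-10) = 9.229
pH = pKa + log([A⁻]/[HA]) = 9.229 + log(0.0088/0.029)
pH = 9.229 + (-0.518) = 8.71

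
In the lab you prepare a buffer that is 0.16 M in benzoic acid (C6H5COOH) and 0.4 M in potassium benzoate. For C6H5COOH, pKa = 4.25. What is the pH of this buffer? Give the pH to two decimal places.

pH = 4.65

pH = pKa + log([A⁻]/[HA]) = 4.25 + log(0.4/0.16)
pH = 4.25 + (+0.398) = 4.65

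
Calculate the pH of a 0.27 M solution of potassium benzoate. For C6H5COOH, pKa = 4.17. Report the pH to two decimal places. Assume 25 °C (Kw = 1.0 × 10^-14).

pH = 8.80

C6H5COO- is the conjugate base of the weak acid C6H5COOH.
Ka = 10^(−4.17) = 6.76 × 10^-5
Kb = Kw/Ka = 1.0×10^-14 / 6.76 × 10^-5 = 1.48 × 10^-10
Let x = [OH-] at equilibrium. Kb = x²/(0.27 − x).
Assume x ≪ 0.27: x ≈ √(1.48 × 10^-10 × 0.27) = 6.32 × 10^-6 M
pOH = −log(6.32 × 10^-6) = 5.20; pH = 14.00 − 5.20 = 8.80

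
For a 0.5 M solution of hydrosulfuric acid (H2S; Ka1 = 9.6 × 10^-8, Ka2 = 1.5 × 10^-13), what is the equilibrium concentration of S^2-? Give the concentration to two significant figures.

First ionization gives [H+] ≈ [HS-] = 2.19 × 10^-4 M.
Second step: Ka2 = [H+][S^2-]/[HS-] ≈ [S^2-] (since [H+] ≈ [HS-]).
So [S^2-] ≈ Ka2.

1.5 × 10^-13 M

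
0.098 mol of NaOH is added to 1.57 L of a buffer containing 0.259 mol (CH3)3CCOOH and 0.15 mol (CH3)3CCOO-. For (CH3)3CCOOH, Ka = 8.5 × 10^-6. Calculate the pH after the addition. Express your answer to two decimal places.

OH- converts (CH3)3CCOOH to (CH3)3CCOO-: (CH3)3CCOOH → 0.161 mol, (CH3)3CCOO- → 0.248 mol.
pKa = −log(8.5 × 10^-6) = 5.071
Henderson–Hasselbalch with mole ratio 0.248/0.161: pH = 5.071 + (+0.188)

pH = 5.26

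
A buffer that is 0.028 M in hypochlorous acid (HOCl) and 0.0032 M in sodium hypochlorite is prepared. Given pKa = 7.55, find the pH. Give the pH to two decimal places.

pH = 6.61

pH = pKa + log([A⁻]/[HA]) = 7.55 + log(0.0032/0.028)
pH = 7.55 + (-0.942) = 6.61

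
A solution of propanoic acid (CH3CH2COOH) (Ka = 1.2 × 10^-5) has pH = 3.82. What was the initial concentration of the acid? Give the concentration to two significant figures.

[H+] = 10^(-3.82) = 1.51 × 10^-4 M = x
Ka = x²/(C₀ − x) ⇒ C₀ = x + x²/Ka
C₀ = 1.51 × 10^-4 + (1.51 × 10^-4)²/(1.2 × 10^-5) = 2.05 × 10^-3 M

C₀ = 2.1 × 10^-3 M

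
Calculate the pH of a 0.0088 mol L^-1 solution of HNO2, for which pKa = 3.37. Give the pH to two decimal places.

pH = 2.76

HNO2 ⇌ NO2- + H+
Ka = 10^(−3.37) = 4.27 × 10^-4
From the ICE table, Ka = [H+]²/(0.0088 − [H+]) = 4.27 × 10^-4.
[H+] is not negligible relative to C₀; solve [H+]² + 0.000427·[H+] − 3.76e-06 = 0.
[H+] = (−Ka + √(Ka² + 4·Ka·C₀))/2 = 1.74 × 10^-3 M
pH = −log[H+] = −log(1.74 × 10^-3) = 2.76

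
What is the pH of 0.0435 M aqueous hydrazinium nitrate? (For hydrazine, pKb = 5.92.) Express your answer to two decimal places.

pH = 4.72

N2H5+ is the conjugate acid of the weak base N2H4.
Kb = 10^(−5.92) = 1.20 × 10^-6
Ka = Kw/Kb = 1.0×10^-14 / 1.20 × 10^-6 = 8.33 × 10^-9
Ka = [H+]²/(0.0435 − [H+]) = 8.33 × 10^-9
Assume [H+] ≪ 0.0435: [H+] ≈ √(8.33 × 10^-9 × 0.0435) = 1.90 × 10^-5 M
pH = −log(1.90 × 10^-5) = 4.72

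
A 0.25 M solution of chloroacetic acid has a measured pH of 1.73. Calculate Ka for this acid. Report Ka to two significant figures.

[H+] = 10^(-1.73) = 1.86 × 10^-2 M
At equilibrium [HA] = 0.25 − 1.86 × 10^-2 = 2.31 × 10^-1 M
Ka = [H+][A-]/[HA] = (1.86 × 10^-2)² / 2.31 × 10^-1 = 1.5 × 10^-3

Ka = 1.5 × 10^-3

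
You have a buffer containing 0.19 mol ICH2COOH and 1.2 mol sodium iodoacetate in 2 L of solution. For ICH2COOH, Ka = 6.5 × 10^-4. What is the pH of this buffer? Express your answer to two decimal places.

pH = 3.99

pKa = −log(6.5 × 10^-4) = 3.187
Henderson–Hasselbalch: pH = pKa + log([ICH2COO-]/[ICH2COOH]) = 3.187 + log(1.2/0.19)
pH = 3.187 + (+0.800) = 3.99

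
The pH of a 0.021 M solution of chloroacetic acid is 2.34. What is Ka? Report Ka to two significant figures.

Ka = 1.3 × 10^-3

[H+] = 10^(-2.34) = 4.57 × 10^-3 M
At equilibrium [HA] = 0.021 − 4.57 × 10^-3 = 1.64 × 10^-2 M
Ka = [H+][A-]/[HA] = (4.57 × 10^-3)² / 1.64 × 10^-2 = 1.3 × 10^-3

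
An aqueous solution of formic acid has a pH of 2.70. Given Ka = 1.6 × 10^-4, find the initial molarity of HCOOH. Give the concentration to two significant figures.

[H+] = 10^(-2.70) = 2.00 × 10^-3 M = x
Ka = x²/(C₀ − x) ⇒ C₀ = x + x²/Ka
C₀ = 2.00 × 10^-3 + (2.00 × 10^-3)²/(1.6 × 10^-4) = 2.70 × 10^-2 M

C₀ = 2.7 × 10^-2 M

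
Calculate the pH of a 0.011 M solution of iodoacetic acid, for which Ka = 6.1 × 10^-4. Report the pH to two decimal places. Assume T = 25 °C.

ICH2COOH ⇌ ICH2COO- + H+
Ka = [H+]²/(0.011 − [H+]) = 6.1 × 10^-4
[H+] is not negligible relative to C₀; solve [H+]² + 0.00061·[H+] − 6.71e-06 = 0.
[H+] = (−Ka + √(Ka² + 4·Ka·C₀))/2 = 2.30 × 10^-3 M
pH = −log(2.30 × 10^-3) = 2.64

pH = 2.64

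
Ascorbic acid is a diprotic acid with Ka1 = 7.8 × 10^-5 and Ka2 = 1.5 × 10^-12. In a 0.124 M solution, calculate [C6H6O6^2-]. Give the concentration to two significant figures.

First ionization gives [H+] ≈ [HC6H6O6-] = 3.11 × 10^-3 M.
Second step: Ka2 = [H+][C6H6O6^2-]/[HC6H6O6-] ≈ [C6H6O6^2-] (since [H+] ≈ [HC6H6O6-]).
So [C6H6O6^2-] ≈ Ka2.

1.5 × 10^-12 M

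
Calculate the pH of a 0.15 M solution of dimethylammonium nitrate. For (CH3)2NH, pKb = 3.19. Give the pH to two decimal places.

pH = 5.82

(CH3)2NH2+ is the conjugate acid of the weak base (CH3)2NH.
Kb = 10^(−3.19) = 6.46 × 10^-4
Ka = Kw/Kb = 1.0×10^-14 / 6.46 × 10^-4 = 1.55 × 10^-11
Ka = x²/(0.15 − x) = 1.55 × 10^-11
Assume x ≪ 0.15: x ≈ √(1.55 × 10^-11 × 0.15) = 1.52 × 10^-6 M
(x/C₀ = 0.001% < 5%, so the approximation holds.)
pH = −log[H+] = −log(1.52 × 10^-6) = 5.82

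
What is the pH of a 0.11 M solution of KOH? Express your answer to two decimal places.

KOH is a strong base; [OH-] = 0.11 M.
pOH = -log(0.11) = 0.96
pH = 14.00 - 0.96 = 13.04

pH = 13.04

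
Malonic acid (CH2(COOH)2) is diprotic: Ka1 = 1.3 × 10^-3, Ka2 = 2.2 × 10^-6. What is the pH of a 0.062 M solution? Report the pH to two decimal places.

Since Ka1 ≫ Ka2, the first ionization dominates [H+].
Ka1 = x²/(0.062 − x) = 1.3 × 10^-3
Solving the quadratic: x = (−Ka1 + √(Ka1² + 4·Ka1·C₀))/2 = 8.35 × 10^-3 M
pH = −log(8.35 × 10^-3) = 2.08

pH = 2.08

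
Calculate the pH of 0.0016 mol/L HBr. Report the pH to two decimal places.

pH = 2.80

HBr is a strong acid and dissociates completely, so [H+] = 0.0016 M.
pH = -log(0.0016) = 2.80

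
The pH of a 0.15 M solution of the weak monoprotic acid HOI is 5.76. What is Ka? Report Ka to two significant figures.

Ka = 2.0 × 10^-11

[H+] = 10^(-5.76) = 1.74 × 10^-6 M
At equilibrium [HA] = 0.15 − 1.74 × 10^-6 = 1.50 × 10^-1 M
Ka = [H+][A-]/[HA] = (1.74 × 10^-6)² / 1.50 × 10^-1 = 2.0 × 10^-11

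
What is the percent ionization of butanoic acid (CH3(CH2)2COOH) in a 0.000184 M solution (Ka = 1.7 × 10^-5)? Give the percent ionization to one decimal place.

CH3(CH2)2COOH ⇌ CH3(CH2)2COO- + H+; let x = [H+] at equilibrium.
Solve x² + 1.7e-05x − 3.13e-09 = 0 → x = 4.81 × 10^-5 M
Fraction ionized = 4.81 × 10^-5 / 0.000184 = 0.2614 → 26.1%

26.1%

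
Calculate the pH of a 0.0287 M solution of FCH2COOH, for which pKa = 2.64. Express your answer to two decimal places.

pH = 2.15

FCH2COOH ⇌ FCH2COO- + H+
Ka = 10^(−2.64) = 2.29 × 10^-3
From the ICE table, Ka = [H+]²/(0.0287 − [H+]) = 2.29 × 10^-3.
The 5% rule fails; solving [H+]² + Ka·[H+] − Ka·C₀ = 0 exactly:
[H+] = [−0.00229 + √(0.00229² + 0.000263)]/2 = 7.04 × 10^-3 M
pH = −log(7.04 × 10^-3) = 2.15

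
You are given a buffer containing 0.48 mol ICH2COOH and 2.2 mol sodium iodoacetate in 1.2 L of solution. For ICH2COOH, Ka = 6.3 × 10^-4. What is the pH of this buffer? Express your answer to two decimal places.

pH = 3.86

pKa = −log(6.3 × 10^-4) = 3.201
Using pH = pKa + log([base]/[acid]) with [base]/[acid] = 2.2/0.48:
pH = 3.201 + (+0.661) = 3.86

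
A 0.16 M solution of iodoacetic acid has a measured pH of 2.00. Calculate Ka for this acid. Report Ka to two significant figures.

Ka = 6.7 × 10^-4

[H+] = 10^(-2.00) = 1.00 × 10^-2 M
At equilibrium [HA] = 0.16 − 1.00 × 10^-2 = 1.50 × 10^-1 M
Ka = [H+][A-]/[HA] = (1.00 × 10^-2)² / 1.50 × 10^-1 = 6.7 × 10^-4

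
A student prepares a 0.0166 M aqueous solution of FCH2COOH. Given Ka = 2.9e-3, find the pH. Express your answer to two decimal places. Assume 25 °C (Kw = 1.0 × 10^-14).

pH = 2.25

FCH2COOH ⇌ FCH2COO- + H+
From the ICE table, Ka = [H+]²/(0.0166 − [H+]) = 2.9 × 10^-3.
The 5% rule fails; solving [H+]² + Ka·[H+] − Ka·C₀ = 0 exactly:
[H+] = (−Ka + √(Ka² + 4·Ka·C₀))/2 = 5.64 × 10^-3 M
pH = −log(5.64 × 10^-3) = 2.25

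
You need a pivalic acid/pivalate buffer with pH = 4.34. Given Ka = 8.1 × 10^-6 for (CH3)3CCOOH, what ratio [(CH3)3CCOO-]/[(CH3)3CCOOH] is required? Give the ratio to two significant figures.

ratio = 0.18

pKa = -log(8.1 × 10^-6) = 5.092
pH = pKa + log(r) ⇒ log(r) = 4.34 − 5.092 = -0.752
r = [(CH3)3CCOO-]/[(CH3)3CCOOH] = 10^(-0.752) = 0.177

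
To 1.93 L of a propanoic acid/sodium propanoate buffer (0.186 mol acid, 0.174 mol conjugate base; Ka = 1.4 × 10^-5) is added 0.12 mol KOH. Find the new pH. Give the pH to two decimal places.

pH = 5.50

OH- converts CH3CH2COOH to CH3CH2COO-: CH3CH2COOH → 0.066 mol, CH3CH2COO- → 0.294 mol.
pKa = −log(1.4 × 10^-5) = 4.854
Henderson–Hasselbalch with mole ratio 0.294/0.066: pH = 4.854 + (+0.649)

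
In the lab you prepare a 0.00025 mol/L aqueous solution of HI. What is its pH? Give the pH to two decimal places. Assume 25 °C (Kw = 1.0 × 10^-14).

pH = 3.60

HI is a strong acid and dissociates completely, so [H+] = 0.00025 M.
pH = -log(0.00025) = 3.60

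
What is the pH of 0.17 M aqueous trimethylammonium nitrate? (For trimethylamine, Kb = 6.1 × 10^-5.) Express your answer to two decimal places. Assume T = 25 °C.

(CH3)3NH+ is the conjugate acid of the weak base (CH3)3N.
Ka = Kw/Kb = 1.0×10^-14 / 6.1 × 10^-5 = 1.64 × 10^-10
Ka = [H+]²/(0.17 − [H+]) = 1.64 × 10^-10
Assume [H+] ≪ 0.17: [H+] ≈ √(1.64 × 10^-10 × 0.17) = 5.28 × 10^-6 M
([H+]/C₀ = 0.0031% < 5%, so the approximation holds.)
pH = −log(5.28 × 10^-6) = 5.28

pH = 5.28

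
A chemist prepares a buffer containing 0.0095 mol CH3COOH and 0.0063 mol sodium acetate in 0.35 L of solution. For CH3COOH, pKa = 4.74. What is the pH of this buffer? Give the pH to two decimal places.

Henderson–Hasselbalch: pH = pKa + log([CH3COO-]/[CH3COOH]) = 4.74 + log(0.0063/0.0095)
pH = 4.74 + (-0.178) = 4.56

pH = 4.56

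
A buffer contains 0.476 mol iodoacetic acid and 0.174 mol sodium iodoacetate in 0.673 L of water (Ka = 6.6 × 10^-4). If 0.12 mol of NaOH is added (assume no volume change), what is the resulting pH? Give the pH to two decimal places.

pH = 3.10

OH- converts ICH2COOH to ICH2COO-: ICH2COOH → 0.356 mol, ICH2COO- → 0.294 mol.
pKa = −log(6.6 × 10^-4) = 3.180
pH = pKa + log(n_ICH2COO-/n_ICH2COOH) = 3.180 + log(0.294/0.356) = 3.180 + (-0.083)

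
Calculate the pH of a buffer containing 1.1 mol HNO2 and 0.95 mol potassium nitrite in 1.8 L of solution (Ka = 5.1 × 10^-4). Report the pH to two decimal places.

pH = 3.23

pKa = −log(5.1 × 10^-4) = 3.292
Henderson–Hasselbalch: pH = pKa + log([NO2-]/[HNO2]) = 3.292 + log(0.95/1.1)
pH = 3.292 + (-0.064) = 3.23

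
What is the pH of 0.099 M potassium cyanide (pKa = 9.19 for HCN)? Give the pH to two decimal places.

pH = 11.09

CN- is the conjugate base of the weak acid HCN.
Ka = 10^(−9.19) = 6.46 × 10^-10
Kb = Kw/Ka = 1.0×10^-14 / 6.46 × 10^-10 = 1.55 × 10^-5
From the ICE table, Kb = [OH-]²/(0.099 − [OH-]) = 1.55 × 10^-5.
Since Kb ≪ C₀, [OH-] ≈ √(Kb·C₀) = 1.24 × 10^-3 M.
Check: 1.3% ionized — well under 5%, approximation valid.
pOH = −log(1.24 × 10^-3) = 2.91; pH = 14.00 − 2.91 = 11.09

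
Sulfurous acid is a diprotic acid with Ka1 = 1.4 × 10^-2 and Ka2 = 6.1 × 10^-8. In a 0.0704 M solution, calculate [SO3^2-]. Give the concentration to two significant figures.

First ionization gives [H+] ≈ [HSO3-] = 2.52 × 10^-2 M.
Second step: Ka2 = [H+][SO3^2-]/[HSO3-] ≈ [SO3^2-] (since [H+] ≈ [HSO3-]).
So [SO3^2-] ≈ Ka2.

6.1 × 10^-8 M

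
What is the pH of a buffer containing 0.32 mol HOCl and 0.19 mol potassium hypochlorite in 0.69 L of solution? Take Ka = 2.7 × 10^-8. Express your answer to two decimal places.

pH = 7.34

pKa = −log(2.7 × 10^-8) = 7.569
Using pH = pKa + log([base]/[acid]) with [base]/[acid] = 0.19/0.32:
pH = 7.569 + (-0.226) = 7.34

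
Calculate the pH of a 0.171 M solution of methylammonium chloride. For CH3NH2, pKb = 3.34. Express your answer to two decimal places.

CH3NH3+ is the conjugate acid of the weak base CH3NH2.
Kb = 10^(−3.34) = 4.57 × 10^-4
Ka = Kw/Kb = 1.0×10^-14 / 4.57 × 10^-4 = 2.19 × 10^-11
Let x = [H+] at equilibrium. Ka = x²/(0.171 − x).
Assume x ≪ 0.171: x ≈ √(2.19 × 10^-11 × 0.171) = 1.94 × 10^-6 M
(x/C₀ = 0.0011% < 5%, so the approximation holds.)
pH = −log[H+] = −log(1.94 × 10^-6) = 5.71

pH = 5.71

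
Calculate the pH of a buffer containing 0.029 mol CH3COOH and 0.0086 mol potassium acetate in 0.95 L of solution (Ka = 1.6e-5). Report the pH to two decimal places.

pKa = −log(1.6 × 10^-5) = 4.796
Using pH = pKa + log([base]/[acid]) with [base]/[acid] = 0.0086/0.029:
pH = 4.796 + (-0.528) = 4.27

pH = 4.27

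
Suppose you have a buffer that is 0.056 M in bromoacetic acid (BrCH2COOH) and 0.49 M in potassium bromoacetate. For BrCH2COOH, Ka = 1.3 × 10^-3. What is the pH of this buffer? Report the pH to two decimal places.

pH = 3.83

pKa = −log(1.3 × 10^-3) = 2.886
Using pH = pKa + log([base]/[acid]) with [base]/[acid] = 0.49/0.056:
pH = 2.886 + (+0.942) = 3.83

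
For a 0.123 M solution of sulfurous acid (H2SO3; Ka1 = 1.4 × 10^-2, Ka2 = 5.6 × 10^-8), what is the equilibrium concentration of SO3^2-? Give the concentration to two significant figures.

First ionization gives [H+] ≈ [HSO3-] = 3.51 × 10^-2 M.
Second step: Ka2 = [H+][SO3^2-]/[HSO3-] ≈ [SO3^2-] (since [H+] ≈ [HSO3-]).
So [SO3^2-] ≈ Ka2.

5.6 × 10^-8 M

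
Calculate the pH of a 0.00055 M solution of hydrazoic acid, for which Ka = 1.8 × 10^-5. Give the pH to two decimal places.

pH = 4.04

HN3 ⇌ N3- + H+
Ka = [H+]²/(0.00055 − [H+]) = 1.8 × 10^-5
Here C₀/Ka ≈ 30.6, so the small-[H+] approximation fails. Use the quadratic:
[H+] = [−1.8e-05 + √(1.8e-05² + 3.96e-08)]/2 = 9.09 × 10^-5 M
pH = −log[H+] = −log(9.09 × 10^-5) = 4.04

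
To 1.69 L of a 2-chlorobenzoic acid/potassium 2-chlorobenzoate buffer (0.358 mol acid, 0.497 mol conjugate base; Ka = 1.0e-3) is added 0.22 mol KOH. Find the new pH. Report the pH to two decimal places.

OH- converts ClC6H4COOH to ClC6H4COO-: ClC6H4COOH → 0.138 mol, ClC6H4COO- → 0.717 mol.
pKa = −log(1.0 × 10^-3) = 3.000
pH = pKa + log(n_ClC6H4COO-/n_ClC6H4COOH) = 3.000 + log(0.717/0.138) = 3.000 + (+0.716)

pH = 3.72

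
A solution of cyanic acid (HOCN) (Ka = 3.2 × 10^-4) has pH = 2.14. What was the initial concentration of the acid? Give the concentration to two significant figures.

[H+] = 10^(-2.14) = 7.24 × 10^-3 M = x
Ka = x²/(C₀ − x) ⇒ C₀ = x + x²/Ka
C₀ = 7.24 × 10^-3 + (7.24 × 10^-3)²/(3.2 × 10^-4) = 1.71 × 10^-1 M

C₀ = 1.7 × 10^-1 M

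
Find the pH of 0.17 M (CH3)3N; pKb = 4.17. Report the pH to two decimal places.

(CH3)3N + H2O ⇌ (CH3)3NH+ + OH-
Kb = 10^(−4.17) = 6.76 × 10^-5
From the ICE table, Kb = [OH-]²/(0.17 − [OH-]) = 6.76 × 10^-5.
Neglecting [OH-] in the denominator: [OH-] = √(6.76 × 10^-5 × 0.17) = 3.39 × 10^-3 M
Check: 2% ionized — well under 5%, approximation valid.
pOH = 2.47, so pH = 14.00 − pOH = 11.53

pH = 11.53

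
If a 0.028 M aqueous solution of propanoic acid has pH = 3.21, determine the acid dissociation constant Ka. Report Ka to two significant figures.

Ka = 1.4 × 10^-5

[H+] = 10^(-3.21) = 6.17 × 10^-4 M
At equilibrium [HA] = 0.028 − 6.17 × 10^-4 = 2.74 × 10^-2 M
Ka = [H+][A-]/[HA] = (6.17 × 10^-4)² / 2.74 × 10^-2 = 1.4 × 10^-5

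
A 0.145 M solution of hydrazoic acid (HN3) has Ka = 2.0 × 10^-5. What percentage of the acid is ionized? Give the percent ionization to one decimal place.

1.2%

HN3 ⇌ N3- + H+; let x = [H+] at equilibrium.
x ≈ √(Ka·C₀) = √(2.0 × 10^-5 × 0.145) = 1.70 × 10^-3 M
Fraction ionized = 1.70 × 10^-3 / 0.145 = 0.0117 → 1.2%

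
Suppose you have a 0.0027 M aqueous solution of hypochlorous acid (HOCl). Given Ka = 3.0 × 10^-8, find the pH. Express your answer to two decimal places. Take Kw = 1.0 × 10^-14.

HOCl ⇌ OCl- + H+
Let x = [H+] at equilibrium. Ka = x²/(0.0027 − x).
Since Ka ≪ C₀, x ≈ √(Ka·C₀) = 9.00 × 10^-6 M.
pH = −log(9.00 × 10^-6) = 5.05

pH = 5.05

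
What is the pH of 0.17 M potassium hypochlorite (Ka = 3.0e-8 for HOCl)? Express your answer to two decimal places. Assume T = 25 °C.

OCl- is the conjugate base of the weak acid HOCl.
Kb = Kw/Ka = 1.0×10^-14 / 3.0 × 10^-8 = 3.33 × 10^-7
Let x = [OH-] at equilibrium. Kb = x²/(0.17 − x).
Assume x ≪ 0.17: x ≈ √(3.33 × 10^-7 × 0.17) = 2.38 × 10^-4 M
(x/C₀ = 0.14% < 5%, so the approximation holds.)
pOH = 3.62, so pH = 14.00 − pOH = 10.38

pH = 10.38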